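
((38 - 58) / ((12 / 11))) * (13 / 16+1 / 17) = -4345 / 272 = -15.97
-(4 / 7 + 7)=-53 / 7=-7.57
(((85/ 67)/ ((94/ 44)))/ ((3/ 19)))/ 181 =35530/ 1709907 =0.02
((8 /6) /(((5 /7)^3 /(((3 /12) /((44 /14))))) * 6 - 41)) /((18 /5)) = -24010 /875907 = -0.03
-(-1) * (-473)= -473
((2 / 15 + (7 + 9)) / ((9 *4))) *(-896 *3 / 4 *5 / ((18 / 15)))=-33880 / 27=-1254.81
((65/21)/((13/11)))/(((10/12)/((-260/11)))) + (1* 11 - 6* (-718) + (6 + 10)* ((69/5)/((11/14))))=1742407/385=4525.73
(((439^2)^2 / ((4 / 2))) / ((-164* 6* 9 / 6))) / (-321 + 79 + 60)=37141383841 / 537264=69130.60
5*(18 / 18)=5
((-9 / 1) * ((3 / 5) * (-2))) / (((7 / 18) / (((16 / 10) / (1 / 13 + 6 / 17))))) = 1718496 / 16625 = 103.37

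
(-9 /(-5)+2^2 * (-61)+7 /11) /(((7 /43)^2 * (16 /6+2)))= -1953.28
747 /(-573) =-249 /191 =-1.30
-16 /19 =-0.84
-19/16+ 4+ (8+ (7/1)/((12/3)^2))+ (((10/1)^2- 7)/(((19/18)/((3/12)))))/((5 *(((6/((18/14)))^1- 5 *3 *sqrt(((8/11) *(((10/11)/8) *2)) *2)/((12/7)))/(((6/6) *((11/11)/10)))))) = 22275801/2088100- 82863 *sqrt(10)/417620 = 10.04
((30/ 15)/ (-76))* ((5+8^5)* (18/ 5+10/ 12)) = -229411/ 60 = -3823.52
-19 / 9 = -2.11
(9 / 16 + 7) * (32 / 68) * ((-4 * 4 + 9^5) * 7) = 50000951 / 34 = 1470616.21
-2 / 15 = -0.13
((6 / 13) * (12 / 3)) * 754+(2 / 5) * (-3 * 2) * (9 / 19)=1390.86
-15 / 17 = -0.88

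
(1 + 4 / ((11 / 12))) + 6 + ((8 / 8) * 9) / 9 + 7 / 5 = 757 / 55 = 13.76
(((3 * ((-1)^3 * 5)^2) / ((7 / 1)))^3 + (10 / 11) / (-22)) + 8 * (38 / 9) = 472023352 / 373527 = 1263.69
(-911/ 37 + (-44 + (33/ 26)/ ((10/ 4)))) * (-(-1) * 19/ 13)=-3112466/ 31265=-99.55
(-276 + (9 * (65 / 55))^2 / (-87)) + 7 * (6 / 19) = -18340515 / 66671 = -275.09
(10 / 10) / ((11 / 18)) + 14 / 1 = 172 / 11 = 15.64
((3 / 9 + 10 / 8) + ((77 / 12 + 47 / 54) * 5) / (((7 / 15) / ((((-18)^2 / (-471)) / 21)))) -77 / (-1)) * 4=7018399 / 23079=304.10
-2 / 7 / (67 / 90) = -180 / 469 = -0.38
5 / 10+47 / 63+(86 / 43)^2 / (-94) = 7127 / 5922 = 1.20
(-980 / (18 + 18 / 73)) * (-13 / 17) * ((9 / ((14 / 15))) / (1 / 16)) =3985800 / 629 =6336.72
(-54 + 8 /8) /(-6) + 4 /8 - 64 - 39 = -281 /3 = -93.67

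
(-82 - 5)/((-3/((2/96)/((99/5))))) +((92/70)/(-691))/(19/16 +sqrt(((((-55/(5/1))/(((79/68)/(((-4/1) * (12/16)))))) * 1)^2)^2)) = 282933904610123/9273142345143600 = 0.03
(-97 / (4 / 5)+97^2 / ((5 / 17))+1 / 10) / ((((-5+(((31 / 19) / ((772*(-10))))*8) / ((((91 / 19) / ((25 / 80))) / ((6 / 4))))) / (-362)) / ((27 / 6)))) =10382723.19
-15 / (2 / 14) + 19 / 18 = -103.94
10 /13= 0.77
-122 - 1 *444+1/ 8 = -4527/ 8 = -565.88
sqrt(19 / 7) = sqrt(133) / 7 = 1.65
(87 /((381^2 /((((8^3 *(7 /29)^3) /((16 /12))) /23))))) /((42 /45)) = 47040 /311983247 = 0.00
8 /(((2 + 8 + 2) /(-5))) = -10 /3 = -3.33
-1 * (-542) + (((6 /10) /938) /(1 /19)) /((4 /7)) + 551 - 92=2682737 /2680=1001.02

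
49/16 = 3.06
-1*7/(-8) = 7/8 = 0.88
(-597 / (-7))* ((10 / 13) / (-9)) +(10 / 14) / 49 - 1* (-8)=0.73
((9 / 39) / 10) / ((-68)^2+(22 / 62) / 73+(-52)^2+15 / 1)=6789 / 2160238600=0.00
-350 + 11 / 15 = -5239 / 15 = -349.27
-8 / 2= -4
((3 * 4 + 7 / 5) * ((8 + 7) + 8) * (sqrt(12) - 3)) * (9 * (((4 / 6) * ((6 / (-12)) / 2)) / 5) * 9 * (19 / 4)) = 2371599 / 200 - 790533 * sqrt(3) / 100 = -1834.44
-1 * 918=-918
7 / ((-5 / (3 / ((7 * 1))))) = -3 / 5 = -0.60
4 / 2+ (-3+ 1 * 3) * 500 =2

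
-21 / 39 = -7 / 13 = -0.54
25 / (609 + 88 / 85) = 2125 / 51853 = 0.04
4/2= 2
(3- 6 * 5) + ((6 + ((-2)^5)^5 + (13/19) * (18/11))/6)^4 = 151169563685178830521578899764738912693/154550410641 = 978124632980274466960152100.00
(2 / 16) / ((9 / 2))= 1 / 36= 0.03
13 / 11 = 1.18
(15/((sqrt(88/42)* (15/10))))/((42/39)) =65* sqrt(231)/154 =6.42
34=34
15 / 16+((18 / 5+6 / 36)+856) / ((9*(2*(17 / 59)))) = 6121573 / 36720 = 166.71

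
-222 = -222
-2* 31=-62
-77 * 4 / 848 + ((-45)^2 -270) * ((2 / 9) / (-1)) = -82757 / 212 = -390.36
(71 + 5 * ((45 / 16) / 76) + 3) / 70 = 12887 / 12160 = 1.06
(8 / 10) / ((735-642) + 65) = 2 / 395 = 0.01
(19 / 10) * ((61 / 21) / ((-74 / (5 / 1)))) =-1159 / 3108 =-0.37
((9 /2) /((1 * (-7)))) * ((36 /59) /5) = -162 /2065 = -0.08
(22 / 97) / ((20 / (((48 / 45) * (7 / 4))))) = 154 / 7275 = 0.02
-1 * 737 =-737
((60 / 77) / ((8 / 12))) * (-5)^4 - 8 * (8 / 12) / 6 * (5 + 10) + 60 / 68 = 2819855 / 3927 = 718.07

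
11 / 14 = 0.79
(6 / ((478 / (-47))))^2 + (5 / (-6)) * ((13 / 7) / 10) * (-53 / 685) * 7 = 202778189 / 469534620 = 0.43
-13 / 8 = -1.62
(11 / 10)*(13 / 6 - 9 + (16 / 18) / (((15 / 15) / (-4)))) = -2057 / 180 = -11.43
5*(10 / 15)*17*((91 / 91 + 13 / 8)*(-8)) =-1190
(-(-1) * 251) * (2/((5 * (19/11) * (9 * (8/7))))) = 19327/3420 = 5.65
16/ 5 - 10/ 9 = 94/ 45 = 2.09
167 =167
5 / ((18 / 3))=5 / 6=0.83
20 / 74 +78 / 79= 3676 / 2923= 1.26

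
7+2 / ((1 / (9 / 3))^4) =169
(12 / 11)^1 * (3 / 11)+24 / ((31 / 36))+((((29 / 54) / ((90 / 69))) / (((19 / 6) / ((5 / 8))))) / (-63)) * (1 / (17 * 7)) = 28.17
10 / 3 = 3.33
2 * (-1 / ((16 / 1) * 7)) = -1 / 56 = -0.02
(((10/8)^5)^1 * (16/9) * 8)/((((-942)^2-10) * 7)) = 3125/447226416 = 0.00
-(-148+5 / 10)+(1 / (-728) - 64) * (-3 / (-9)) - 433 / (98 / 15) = 305203 / 5096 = 59.89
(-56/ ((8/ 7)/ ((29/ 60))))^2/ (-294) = -41209/ 21600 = -1.91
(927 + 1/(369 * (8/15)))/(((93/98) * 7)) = 6385211/45756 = 139.55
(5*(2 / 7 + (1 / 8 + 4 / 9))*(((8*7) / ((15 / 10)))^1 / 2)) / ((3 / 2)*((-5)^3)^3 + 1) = -4310 / 158203071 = -0.00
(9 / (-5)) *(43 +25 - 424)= 3204 / 5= 640.80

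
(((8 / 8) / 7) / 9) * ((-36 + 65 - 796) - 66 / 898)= -344416 / 28287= -12.18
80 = 80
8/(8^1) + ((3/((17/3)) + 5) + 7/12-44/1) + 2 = -7117/204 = -34.89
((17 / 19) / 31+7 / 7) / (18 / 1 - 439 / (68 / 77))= -41208 / 19189031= -0.00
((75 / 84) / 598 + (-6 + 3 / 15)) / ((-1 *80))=0.07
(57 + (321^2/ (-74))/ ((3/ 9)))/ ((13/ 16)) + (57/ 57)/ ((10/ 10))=-2438759/ 481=-5070.19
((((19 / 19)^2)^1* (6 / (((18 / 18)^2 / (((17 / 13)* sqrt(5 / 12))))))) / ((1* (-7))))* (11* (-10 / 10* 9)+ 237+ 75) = -3621* sqrt(15) / 91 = -154.11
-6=-6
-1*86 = -86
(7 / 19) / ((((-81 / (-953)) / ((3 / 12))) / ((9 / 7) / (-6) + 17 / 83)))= -10483 / 1021896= -0.01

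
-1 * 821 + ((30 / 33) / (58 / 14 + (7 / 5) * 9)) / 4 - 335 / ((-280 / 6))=-18360319 / 22561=-813.81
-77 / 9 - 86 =-851 / 9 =-94.56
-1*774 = -774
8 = 8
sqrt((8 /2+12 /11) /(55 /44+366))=4* sqrt(226226) /16159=0.12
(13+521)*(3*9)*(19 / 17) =273942 / 17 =16114.24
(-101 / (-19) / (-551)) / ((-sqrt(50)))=0.00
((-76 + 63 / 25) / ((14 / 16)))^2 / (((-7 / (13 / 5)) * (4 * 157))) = -4.17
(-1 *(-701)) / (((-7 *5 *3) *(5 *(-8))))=701 / 4200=0.17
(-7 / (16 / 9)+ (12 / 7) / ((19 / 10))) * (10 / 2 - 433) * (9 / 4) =6220017 / 2128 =2922.94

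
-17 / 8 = -2.12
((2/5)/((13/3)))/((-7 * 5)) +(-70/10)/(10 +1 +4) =-3203/6825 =-0.47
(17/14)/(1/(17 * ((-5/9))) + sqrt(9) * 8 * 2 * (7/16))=1445/24864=0.06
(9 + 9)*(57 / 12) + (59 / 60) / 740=3796259 / 44400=85.50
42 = 42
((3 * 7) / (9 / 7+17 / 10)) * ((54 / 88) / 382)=19845 / 1756436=0.01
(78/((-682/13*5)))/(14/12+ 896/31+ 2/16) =-12168/1235575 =-0.01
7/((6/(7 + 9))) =18.67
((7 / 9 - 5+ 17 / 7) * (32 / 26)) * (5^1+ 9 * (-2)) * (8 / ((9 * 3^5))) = 14464 / 137781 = 0.10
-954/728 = -1.31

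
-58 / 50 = -29 / 25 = -1.16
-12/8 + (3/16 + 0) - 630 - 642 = -20373/16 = -1273.31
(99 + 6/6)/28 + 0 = 25/7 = 3.57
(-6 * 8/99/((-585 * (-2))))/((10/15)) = -4/6435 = -0.00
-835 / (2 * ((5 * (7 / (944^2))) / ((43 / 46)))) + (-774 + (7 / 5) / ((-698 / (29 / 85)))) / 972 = -461295880651370983 / 46423351800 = -9936720.70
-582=-582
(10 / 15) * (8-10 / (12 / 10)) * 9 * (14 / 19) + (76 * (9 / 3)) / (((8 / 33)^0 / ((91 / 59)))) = 350.19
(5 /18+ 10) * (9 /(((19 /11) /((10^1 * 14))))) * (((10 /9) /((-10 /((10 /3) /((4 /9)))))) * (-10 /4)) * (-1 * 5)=-8903125 /114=-78097.59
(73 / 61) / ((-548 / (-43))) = 3139 / 33428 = 0.09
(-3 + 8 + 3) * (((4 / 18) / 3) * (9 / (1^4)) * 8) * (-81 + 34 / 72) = -3435.85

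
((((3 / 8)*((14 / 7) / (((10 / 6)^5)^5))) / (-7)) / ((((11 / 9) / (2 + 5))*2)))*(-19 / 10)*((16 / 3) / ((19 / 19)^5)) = 144886352214753 / 16391277313232421875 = 0.00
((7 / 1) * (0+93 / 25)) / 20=651 / 500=1.30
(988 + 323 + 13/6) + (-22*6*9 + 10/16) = 3019/24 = 125.79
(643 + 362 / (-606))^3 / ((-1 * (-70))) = 3687396520112896 / 973634445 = 3787249.45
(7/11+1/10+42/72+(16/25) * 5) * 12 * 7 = 20881/55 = 379.65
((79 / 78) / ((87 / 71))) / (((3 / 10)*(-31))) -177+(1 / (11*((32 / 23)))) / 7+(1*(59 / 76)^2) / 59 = -49700190350311 / 280682097696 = -177.07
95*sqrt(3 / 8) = 58.18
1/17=0.06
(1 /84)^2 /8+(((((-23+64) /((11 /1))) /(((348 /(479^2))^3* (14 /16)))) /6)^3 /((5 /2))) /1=121448124263550505442499935664459787910957138359168841 /36042023863950243577313863680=3369625543837028683993690.00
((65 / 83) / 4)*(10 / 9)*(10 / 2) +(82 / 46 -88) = -2925227 / 34362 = -85.13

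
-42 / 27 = -14 / 9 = -1.56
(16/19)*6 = 96/19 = 5.05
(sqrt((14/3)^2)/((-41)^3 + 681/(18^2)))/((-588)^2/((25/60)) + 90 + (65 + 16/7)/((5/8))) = -2940/36036964885129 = -0.00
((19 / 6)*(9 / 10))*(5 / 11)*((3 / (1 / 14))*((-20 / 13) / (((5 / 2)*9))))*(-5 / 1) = 2660 / 143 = 18.60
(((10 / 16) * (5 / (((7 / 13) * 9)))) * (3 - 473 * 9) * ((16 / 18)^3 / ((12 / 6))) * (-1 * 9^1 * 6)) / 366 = 14747200 / 103761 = 142.13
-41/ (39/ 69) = -943/ 13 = -72.54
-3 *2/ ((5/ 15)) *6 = -108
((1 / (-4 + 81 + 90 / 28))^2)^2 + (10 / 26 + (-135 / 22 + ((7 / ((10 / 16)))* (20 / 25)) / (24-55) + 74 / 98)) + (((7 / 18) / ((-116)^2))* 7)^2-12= -8758227881111148386995702964407 / 506675391989686507013140915200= -17.29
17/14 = 1.21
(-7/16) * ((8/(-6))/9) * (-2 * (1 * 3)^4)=-10.50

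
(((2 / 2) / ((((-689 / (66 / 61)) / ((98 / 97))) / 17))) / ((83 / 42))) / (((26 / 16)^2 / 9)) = -2660055552 / 57185455951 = -0.05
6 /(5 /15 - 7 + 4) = -9 /4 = -2.25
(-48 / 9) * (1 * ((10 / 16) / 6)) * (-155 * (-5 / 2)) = -3875 / 18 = -215.28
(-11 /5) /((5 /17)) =-187 /25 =-7.48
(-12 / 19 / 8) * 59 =-177 / 38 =-4.66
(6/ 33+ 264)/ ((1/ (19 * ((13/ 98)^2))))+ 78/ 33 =4790435/ 52822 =90.69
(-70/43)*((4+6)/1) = -700/43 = -16.28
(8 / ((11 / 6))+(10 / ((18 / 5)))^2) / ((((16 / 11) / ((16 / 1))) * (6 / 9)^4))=10763 / 16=672.69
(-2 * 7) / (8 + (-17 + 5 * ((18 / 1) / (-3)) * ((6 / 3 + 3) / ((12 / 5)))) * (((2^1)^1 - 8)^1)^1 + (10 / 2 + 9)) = -14 / 499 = -0.03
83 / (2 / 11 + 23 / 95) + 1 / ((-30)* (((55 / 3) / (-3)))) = 47705579 / 243650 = 195.80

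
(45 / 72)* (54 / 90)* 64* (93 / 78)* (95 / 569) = 35340 / 7397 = 4.78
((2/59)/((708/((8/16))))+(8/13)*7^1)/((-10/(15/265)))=-467849/19187272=-0.02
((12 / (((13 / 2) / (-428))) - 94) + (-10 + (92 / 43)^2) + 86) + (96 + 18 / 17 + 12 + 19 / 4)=-689.77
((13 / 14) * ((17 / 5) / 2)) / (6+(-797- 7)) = -0.00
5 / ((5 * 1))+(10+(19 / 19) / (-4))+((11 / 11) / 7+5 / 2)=375 / 28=13.39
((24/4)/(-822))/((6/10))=-5/411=-0.01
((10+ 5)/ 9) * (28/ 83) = 140/ 249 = 0.56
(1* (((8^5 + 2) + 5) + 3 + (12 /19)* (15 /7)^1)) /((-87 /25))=-36330450 /3857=-9419.35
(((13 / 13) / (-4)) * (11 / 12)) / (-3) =11 / 144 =0.08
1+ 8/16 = 3/2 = 1.50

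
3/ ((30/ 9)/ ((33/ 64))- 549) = -0.01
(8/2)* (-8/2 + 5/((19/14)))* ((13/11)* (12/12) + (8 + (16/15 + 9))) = -25408/1045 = -24.31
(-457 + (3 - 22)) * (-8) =3808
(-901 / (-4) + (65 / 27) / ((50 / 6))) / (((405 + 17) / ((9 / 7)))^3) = 3288357 / 515538933280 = 0.00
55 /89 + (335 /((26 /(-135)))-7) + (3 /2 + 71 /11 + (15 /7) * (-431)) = -2661.42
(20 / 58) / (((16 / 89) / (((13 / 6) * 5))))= 28925 / 1392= 20.78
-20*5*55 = -5500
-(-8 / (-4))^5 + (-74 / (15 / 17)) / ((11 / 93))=-40758 / 55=-741.05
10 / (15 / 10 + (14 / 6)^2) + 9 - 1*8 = 61 / 25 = 2.44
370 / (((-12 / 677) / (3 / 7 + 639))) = -93432770 / 7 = -13347538.57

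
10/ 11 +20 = 230/ 11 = 20.91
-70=-70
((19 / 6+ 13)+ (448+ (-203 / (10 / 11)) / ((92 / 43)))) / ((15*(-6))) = -993043 / 248400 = -4.00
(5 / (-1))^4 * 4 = 2500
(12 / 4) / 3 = 1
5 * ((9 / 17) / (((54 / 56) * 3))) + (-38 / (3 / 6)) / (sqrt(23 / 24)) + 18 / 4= 1657 / 306 - 152 * sqrt(138) / 23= -72.22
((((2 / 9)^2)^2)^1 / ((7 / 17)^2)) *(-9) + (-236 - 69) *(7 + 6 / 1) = -141638389 / 35721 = -3965.13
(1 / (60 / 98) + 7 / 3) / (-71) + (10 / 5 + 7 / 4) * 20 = 159631 / 2130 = 74.94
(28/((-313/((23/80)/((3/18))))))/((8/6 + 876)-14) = -207/1158100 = -0.00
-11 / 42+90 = 3769 / 42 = 89.74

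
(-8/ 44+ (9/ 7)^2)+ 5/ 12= 12211/ 6468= 1.89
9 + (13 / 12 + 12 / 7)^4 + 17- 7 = 3995756209 / 49787136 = 80.26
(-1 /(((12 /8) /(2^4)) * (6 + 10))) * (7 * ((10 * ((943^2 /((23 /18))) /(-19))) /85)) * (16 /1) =103926144 /323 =321752.77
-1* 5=-5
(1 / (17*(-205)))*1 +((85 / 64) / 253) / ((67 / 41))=11060361 / 3780751040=0.00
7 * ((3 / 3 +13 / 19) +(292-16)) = 36932 / 19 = 1943.79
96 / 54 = 16 / 9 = 1.78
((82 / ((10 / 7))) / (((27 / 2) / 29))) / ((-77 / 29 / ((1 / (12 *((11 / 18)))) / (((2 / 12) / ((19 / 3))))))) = -1310278 / 5445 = -240.64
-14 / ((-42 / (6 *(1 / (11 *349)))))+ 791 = 791.00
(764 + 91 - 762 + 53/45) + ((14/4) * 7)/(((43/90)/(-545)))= -27852.92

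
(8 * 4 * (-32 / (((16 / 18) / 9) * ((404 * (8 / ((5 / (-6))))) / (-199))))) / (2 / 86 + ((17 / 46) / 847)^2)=-3507258530243160 / 153323036971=-22874.96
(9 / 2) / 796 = 9 / 1592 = 0.01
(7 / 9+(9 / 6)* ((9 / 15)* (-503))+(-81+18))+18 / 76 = -440056 / 855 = -514.69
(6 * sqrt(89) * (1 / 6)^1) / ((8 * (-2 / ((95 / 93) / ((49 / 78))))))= -1235 * sqrt(89) / 12152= -0.96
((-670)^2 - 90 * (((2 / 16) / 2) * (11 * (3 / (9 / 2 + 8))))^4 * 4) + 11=17956429326711 / 40000000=448910.73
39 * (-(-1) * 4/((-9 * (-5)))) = 52/15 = 3.47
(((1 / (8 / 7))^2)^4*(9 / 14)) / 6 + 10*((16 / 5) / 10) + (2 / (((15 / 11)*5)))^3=92353838193247 / 28311552000000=3.26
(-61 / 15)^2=3721 / 225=16.54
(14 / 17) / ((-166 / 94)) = -658 / 1411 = -0.47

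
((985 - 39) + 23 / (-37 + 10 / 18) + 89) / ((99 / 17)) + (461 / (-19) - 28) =781217 / 6232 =125.36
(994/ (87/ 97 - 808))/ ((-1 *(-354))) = -0.00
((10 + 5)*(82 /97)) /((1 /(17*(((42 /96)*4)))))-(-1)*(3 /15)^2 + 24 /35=12832013 /33950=377.97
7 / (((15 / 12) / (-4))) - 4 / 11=-1252 / 55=-22.76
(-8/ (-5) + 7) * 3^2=387/ 5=77.40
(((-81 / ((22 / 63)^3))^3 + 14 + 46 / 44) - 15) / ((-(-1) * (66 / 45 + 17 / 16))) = -124626747439165150131105 / 45800775949984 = -2721061922.08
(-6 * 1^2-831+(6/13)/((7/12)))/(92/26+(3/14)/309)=-1045038/4423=-236.27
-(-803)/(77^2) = 73/539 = 0.14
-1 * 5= -5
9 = 9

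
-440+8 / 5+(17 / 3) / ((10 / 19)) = -12829 / 30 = -427.63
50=50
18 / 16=9 / 8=1.12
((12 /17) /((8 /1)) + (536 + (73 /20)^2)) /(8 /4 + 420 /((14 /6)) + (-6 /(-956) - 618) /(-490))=43752214023 /14593969940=3.00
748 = 748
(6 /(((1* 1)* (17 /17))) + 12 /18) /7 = 20 /21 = 0.95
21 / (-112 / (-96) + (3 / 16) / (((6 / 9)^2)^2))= 16128 / 1625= 9.92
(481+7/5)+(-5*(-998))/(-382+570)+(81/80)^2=153398287/300800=509.97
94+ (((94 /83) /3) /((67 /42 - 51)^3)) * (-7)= 69704425218718 /741536265625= 94.00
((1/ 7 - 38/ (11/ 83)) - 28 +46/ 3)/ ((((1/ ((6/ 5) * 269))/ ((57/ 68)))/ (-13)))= 13779015783/ 13090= 1052636.81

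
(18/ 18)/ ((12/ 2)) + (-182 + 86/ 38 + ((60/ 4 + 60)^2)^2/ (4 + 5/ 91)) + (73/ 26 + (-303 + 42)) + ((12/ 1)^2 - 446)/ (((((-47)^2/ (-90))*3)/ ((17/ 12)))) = 523641210596152/ 67111629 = 7802540.61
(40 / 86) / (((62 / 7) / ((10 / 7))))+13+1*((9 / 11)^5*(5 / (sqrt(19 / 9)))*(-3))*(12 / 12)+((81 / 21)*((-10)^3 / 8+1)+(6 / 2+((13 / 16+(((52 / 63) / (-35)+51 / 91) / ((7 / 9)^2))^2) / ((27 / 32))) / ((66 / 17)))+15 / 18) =-26665217420985198173 / 57856063685770350 - 2657205*sqrt(19) / 3059969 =-464.67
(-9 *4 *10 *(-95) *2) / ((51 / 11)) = 250800 / 17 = 14752.94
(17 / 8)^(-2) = 64 / 289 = 0.22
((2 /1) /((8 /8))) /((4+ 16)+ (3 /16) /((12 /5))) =128 /1285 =0.10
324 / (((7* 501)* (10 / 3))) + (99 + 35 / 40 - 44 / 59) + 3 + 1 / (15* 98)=5918567881 / 57935640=102.16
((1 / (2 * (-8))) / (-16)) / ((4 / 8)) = 1 / 128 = 0.01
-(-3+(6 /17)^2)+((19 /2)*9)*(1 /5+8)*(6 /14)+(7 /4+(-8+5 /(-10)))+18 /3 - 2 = 12162149 /40460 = 300.60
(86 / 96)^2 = 1849 / 2304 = 0.80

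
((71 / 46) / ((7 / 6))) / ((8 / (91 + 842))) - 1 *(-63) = 279873 / 1288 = 217.29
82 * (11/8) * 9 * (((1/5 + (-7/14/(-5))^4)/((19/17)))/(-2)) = -138075003/1520000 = -90.84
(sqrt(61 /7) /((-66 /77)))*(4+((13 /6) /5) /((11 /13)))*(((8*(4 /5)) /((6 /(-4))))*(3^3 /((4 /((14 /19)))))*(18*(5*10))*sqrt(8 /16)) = 1500912*sqrt(854) /209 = 209863.97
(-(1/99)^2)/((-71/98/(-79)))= -7742/695871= -0.01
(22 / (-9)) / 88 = -1 / 36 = -0.03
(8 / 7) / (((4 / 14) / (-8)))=-32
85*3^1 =255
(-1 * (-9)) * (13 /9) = 13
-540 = -540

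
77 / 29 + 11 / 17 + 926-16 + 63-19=471950 / 493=957.30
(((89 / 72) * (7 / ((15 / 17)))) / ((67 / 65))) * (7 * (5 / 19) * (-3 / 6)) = -4818905 / 549936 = -8.76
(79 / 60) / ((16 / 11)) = 869 / 960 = 0.91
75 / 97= 0.77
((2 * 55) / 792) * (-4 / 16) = -5 / 144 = -0.03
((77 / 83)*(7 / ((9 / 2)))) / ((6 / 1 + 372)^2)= 11 / 1089126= 0.00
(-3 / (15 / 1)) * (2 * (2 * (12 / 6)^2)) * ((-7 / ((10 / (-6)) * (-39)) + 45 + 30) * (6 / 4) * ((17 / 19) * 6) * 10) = -23833728 / 1235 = -19298.57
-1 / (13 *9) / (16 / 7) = -7 / 1872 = -0.00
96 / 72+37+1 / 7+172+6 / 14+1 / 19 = 84172 / 399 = 210.96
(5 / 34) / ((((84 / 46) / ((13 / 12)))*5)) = 299 / 17136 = 0.02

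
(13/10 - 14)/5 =-127/50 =-2.54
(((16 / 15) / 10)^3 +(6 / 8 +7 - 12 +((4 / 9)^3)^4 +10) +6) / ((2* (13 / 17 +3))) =3526338257954100023 / 2259436291848000000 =1.56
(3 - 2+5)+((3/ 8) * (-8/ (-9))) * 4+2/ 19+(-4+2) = 310/ 57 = 5.44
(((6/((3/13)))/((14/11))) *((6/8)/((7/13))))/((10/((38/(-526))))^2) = 2013297/1355712400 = 0.00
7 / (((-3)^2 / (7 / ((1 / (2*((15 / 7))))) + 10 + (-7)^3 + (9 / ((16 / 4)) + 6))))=-917 / 4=-229.25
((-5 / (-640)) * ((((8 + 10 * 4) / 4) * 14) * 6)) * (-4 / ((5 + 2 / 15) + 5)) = -945 / 304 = -3.11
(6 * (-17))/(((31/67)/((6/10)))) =-132.27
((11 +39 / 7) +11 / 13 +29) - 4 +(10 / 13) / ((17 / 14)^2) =1129260 / 26299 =42.94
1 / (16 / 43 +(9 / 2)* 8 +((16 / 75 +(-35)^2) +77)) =0.00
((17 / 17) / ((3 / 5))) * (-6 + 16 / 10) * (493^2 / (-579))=5347078 / 1737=3078.34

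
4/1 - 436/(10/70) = -3048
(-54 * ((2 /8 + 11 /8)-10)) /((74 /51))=311.69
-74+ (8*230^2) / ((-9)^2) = 417206 / 81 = 5150.69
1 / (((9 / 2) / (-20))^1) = -40 / 9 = -4.44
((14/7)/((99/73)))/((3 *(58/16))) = 1168/8613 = 0.14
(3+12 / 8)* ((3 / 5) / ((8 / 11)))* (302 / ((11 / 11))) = 44847 / 40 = 1121.18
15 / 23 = 0.65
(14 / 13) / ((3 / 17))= 238 / 39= 6.10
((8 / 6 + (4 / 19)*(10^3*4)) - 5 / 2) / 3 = 95867 / 342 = 280.31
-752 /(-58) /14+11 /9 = 3925 /1827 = 2.15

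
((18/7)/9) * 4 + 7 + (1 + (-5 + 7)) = 78/7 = 11.14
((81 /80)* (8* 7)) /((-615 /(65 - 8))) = -10773 /2050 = -5.26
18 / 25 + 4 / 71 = 1378 / 1775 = 0.78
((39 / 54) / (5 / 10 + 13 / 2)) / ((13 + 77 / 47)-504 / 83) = 50713 / 4210416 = 0.01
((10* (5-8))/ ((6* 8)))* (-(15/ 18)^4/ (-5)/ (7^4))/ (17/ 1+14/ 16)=-625/ 444972528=-0.00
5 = 5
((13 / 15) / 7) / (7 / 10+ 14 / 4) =13 / 441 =0.03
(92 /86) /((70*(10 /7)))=23 /2150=0.01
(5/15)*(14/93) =14/279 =0.05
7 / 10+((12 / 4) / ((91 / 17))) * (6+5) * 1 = 6247 / 910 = 6.86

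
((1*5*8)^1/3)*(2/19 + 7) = 1800/19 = 94.74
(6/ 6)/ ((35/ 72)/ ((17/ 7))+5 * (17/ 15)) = 1224/ 7181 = 0.17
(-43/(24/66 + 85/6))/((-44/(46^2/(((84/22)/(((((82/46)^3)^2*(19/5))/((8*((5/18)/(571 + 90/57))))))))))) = 9564624645612201/8167707100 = 1171029.34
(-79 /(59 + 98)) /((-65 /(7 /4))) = 553 /40820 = 0.01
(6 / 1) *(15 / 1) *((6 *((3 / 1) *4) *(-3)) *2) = -38880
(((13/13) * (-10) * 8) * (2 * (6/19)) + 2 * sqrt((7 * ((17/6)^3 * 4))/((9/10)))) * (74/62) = -35520/589 + 1258 * sqrt(1785)/837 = 3.19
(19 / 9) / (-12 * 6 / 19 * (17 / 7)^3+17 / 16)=-1981168 / 49940883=-0.04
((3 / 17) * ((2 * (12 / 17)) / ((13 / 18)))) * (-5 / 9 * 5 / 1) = -3600 / 3757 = -0.96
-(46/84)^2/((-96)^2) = -529/16257024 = -0.00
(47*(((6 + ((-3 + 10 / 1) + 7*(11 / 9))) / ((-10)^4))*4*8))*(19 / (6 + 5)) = 346484 / 61875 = 5.60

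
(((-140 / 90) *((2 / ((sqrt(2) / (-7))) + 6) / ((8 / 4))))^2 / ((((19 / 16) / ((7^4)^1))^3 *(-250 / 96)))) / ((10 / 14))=-41692249609493676032 / 115745625 + 8711813351237484544 *sqrt(2) / 38581875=-40875461400.33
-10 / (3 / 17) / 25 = -34 / 15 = -2.27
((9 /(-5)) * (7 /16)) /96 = -21 /2560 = -0.01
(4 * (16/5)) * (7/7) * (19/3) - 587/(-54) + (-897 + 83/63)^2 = 31844840821/39690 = 802339.15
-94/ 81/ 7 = -94/ 567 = -0.17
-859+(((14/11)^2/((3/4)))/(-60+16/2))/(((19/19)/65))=-312797/363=-861.70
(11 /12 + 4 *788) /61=51.69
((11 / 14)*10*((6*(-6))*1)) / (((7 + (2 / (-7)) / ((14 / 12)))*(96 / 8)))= -1155 / 331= -3.49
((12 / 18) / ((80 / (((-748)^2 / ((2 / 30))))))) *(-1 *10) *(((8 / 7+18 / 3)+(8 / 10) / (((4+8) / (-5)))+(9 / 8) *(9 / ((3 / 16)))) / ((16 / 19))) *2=-4242264235 / 42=-101006291.31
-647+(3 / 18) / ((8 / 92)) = -7741 / 12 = -645.08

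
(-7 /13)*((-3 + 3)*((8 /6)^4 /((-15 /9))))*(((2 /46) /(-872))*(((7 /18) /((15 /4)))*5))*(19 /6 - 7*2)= 0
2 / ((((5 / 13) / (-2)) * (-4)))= 13 / 5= 2.60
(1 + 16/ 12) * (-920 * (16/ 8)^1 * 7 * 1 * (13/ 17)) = -1172080/ 51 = -22981.96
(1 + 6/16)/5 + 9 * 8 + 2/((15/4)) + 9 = 9817/120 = 81.81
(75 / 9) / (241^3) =25 / 41992563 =0.00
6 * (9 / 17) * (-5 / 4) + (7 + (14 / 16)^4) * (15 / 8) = 5711775 / 557056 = 10.25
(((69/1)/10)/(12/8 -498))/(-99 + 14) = 23/140675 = 0.00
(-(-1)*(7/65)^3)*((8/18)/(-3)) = -1372/7414875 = -0.00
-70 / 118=-35 / 59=-0.59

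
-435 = -435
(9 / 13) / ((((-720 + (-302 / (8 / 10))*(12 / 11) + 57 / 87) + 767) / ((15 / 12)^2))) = -71775 / 24162944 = -0.00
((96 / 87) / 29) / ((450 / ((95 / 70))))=152 / 1324575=0.00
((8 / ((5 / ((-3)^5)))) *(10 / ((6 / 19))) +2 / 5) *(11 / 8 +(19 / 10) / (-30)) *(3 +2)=-24223073 / 300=-80743.58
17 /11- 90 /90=6 /11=0.55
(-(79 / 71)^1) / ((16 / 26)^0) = -79 / 71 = -1.11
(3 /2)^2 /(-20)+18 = 1431 /80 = 17.89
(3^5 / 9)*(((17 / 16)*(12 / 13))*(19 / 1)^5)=3409588323 / 52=65569006.21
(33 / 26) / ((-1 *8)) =-33 / 208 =-0.16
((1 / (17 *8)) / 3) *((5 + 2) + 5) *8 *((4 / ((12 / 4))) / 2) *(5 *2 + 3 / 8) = 83 / 51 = 1.63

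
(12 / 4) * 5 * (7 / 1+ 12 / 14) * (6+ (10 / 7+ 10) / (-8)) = 26400 / 49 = 538.78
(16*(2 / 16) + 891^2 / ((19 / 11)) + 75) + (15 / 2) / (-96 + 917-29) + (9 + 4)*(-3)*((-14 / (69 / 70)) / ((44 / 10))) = 106096615561 / 230736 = 459818.21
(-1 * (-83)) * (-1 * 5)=-415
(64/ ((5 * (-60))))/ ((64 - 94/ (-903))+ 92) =-2408/ 1762025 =-0.00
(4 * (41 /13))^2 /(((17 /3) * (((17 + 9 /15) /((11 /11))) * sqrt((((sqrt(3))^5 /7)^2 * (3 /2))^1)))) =117670 * sqrt(2) /284427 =0.59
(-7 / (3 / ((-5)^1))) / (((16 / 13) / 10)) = 2275 / 24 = 94.79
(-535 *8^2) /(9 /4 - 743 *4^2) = 136960 /47543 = 2.88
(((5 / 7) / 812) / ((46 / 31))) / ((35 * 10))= 31 / 18302480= 0.00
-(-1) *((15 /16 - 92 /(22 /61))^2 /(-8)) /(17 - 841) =2000862361 /204193792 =9.80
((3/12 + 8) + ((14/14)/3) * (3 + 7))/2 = 139/24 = 5.79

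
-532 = -532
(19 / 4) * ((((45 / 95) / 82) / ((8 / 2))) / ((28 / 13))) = 117 / 36736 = 0.00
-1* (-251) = 251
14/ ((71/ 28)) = 392/ 71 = 5.52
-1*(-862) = 862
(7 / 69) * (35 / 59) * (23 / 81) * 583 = 142835 / 14337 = 9.96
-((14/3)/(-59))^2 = -196/31329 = -0.01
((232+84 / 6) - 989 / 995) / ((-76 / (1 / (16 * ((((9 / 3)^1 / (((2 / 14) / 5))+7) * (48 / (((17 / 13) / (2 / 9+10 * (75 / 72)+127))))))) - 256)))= 28815411578817089 / 34915774566400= 825.28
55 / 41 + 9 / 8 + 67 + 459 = 173337 / 328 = 528.47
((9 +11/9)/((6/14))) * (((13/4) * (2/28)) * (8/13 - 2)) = -23/3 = -7.67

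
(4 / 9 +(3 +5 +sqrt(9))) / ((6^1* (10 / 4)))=103 / 135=0.76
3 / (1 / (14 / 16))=21 / 8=2.62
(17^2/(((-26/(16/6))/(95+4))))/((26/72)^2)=-49439808/2197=-22503.33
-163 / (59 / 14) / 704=-1141 / 20768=-0.05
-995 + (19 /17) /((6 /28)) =-50479 /51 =-989.78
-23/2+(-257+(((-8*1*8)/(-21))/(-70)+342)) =107981/1470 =73.46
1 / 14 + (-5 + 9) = 57 / 14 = 4.07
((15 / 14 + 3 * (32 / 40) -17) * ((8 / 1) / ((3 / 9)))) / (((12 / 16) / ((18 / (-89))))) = 272736 / 3115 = 87.56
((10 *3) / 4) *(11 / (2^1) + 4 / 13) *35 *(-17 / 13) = -1993.60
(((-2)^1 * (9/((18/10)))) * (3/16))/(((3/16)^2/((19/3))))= -3040/9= -337.78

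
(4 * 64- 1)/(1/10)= 2550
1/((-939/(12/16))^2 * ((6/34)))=17/4702512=0.00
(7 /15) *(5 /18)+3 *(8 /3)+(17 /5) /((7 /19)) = 32807 /1890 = 17.36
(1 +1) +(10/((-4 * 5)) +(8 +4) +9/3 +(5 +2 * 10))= 83/2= 41.50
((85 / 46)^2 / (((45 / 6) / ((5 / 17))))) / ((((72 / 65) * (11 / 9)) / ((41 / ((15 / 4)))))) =226525 / 209484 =1.08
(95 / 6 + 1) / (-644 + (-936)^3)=-101 / 4920159000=-0.00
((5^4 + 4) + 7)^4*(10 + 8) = 2945106252288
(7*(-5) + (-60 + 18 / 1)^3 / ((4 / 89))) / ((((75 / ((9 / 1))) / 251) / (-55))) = 13654467519 / 5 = 2730893503.80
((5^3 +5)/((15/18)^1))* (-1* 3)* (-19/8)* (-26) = -28899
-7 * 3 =-21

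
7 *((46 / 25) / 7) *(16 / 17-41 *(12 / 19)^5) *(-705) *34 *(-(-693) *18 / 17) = 4330701483115392 / 42093683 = 102882455.86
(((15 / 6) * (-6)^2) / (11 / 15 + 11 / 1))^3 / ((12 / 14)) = 717609375 / 1362944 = 526.51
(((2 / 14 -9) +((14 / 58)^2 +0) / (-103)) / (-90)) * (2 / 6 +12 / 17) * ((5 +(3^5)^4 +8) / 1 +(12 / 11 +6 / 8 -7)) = 4852480264559135897 / 13606740840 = 356623259.13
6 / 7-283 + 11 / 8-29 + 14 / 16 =-8649 / 28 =-308.89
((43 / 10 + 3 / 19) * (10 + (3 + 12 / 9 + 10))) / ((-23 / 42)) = -432817 / 2185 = -198.09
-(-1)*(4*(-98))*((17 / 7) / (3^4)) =-952 / 81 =-11.75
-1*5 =-5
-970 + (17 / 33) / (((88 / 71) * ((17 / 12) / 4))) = -117228 / 121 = -968.83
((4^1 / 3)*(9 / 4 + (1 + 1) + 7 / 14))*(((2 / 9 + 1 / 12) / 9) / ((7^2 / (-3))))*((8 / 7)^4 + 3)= -2361491 / 38118276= -0.06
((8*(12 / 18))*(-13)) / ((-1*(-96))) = -13 / 18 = -0.72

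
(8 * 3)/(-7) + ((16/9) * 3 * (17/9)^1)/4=-172/189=-0.91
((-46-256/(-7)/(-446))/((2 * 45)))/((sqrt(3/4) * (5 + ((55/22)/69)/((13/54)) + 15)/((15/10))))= -3584711 * sqrt(3)/141075375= -0.04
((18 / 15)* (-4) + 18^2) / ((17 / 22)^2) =772464 / 1445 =534.58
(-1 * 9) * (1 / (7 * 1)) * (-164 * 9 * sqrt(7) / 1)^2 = -19607184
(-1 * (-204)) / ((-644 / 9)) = -459 / 161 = -2.85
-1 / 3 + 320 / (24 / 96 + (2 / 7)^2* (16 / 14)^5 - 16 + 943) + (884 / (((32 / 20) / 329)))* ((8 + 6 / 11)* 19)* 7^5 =3333860943960675414278 / 6721099605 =496029093435.92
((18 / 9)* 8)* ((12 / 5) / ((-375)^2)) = 64 / 234375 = 0.00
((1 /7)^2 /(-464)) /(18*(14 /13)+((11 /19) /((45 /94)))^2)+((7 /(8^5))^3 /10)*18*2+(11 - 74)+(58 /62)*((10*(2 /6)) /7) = -9003847067595637257334654597 /143935963541878656120913920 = -62.55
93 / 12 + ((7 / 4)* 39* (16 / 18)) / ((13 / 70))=4013 / 12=334.42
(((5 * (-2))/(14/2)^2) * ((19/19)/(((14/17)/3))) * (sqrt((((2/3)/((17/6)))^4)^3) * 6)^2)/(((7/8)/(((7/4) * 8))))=-144955146240/11755260433518119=-0.00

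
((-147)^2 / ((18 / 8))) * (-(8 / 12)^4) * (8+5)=-1997632 / 81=-24662.12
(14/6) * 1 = 7/3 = 2.33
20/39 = 0.51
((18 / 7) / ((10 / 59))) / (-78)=-177 / 910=-0.19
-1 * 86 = -86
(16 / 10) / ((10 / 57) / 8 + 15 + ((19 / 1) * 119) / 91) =23712 / 590845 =0.04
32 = 32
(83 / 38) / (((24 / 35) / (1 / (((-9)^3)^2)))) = 2905 / 484674192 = 0.00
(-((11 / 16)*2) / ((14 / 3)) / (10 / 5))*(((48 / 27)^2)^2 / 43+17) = -53477897 / 21065184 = -2.54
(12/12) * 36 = 36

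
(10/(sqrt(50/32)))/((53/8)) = 64/53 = 1.21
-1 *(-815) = 815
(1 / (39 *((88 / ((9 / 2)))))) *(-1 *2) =-3 / 1144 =-0.00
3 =3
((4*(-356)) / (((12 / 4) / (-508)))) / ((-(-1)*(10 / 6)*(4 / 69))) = 12478512 / 5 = 2495702.40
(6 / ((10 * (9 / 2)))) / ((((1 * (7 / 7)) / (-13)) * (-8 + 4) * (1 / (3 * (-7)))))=-91 / 10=-9.10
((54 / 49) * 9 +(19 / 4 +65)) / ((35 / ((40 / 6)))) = 15.17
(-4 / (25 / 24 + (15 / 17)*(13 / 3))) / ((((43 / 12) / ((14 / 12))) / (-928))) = 21202944 / 85355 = 248.41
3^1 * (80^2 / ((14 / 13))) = 124800 / 7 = 17828.57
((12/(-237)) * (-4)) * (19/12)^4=130321/102384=1.27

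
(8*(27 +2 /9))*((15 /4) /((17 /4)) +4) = 162680 /153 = 1063.27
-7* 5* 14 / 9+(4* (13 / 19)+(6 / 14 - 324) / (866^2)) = -46418163979 / 897697332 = -51.71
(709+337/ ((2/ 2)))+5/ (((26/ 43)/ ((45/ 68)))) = 1051.47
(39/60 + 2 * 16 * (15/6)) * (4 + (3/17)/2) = 224207/680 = 329.72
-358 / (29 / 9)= -3222 / 29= -111.10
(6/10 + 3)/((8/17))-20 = -247/20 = -12.35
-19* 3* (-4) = 228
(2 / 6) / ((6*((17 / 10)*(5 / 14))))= 14 / 153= 0.09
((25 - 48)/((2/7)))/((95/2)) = -161/95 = -1.69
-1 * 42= -42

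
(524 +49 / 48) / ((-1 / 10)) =-126005 / 24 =-5250.21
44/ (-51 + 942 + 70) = 44/ 961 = 0.05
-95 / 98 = -0.97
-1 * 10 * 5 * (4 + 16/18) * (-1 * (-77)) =-169400/9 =-18822.22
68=68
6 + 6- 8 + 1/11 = 45/11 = 4.09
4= 4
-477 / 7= -68.14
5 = 5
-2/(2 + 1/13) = -26/27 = -0.96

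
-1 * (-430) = 430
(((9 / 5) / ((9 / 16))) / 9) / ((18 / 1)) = 8 / 405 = 0.02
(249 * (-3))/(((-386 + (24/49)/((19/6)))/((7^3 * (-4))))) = -477083502/179611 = -2656.20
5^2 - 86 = -61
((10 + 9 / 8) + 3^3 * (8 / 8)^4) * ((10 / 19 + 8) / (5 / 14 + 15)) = 34587 / 1634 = 21.17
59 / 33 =1.79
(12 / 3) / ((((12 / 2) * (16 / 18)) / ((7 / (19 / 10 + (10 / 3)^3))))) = 2835 / 21026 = 0.13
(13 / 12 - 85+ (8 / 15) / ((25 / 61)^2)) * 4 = -3027803 / 9375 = -322.97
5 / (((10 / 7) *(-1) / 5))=-35 / 2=-17.50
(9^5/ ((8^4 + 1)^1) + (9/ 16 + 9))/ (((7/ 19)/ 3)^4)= 16590075071625/ 157390352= 105407.19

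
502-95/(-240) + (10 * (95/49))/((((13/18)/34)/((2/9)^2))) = 50218165/91728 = 547.47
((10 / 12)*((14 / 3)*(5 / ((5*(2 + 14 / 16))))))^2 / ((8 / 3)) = 9800 / 14283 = 0.69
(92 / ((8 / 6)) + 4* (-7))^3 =68921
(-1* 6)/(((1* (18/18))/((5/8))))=-15/4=-3.75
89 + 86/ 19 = 1777/ 19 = 93.53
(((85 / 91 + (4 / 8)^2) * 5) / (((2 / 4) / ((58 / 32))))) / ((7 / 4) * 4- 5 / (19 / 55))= -1187405 / 413504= -2.87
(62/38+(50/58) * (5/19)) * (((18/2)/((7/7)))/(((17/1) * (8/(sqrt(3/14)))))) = 576 * sqrt(42)/65569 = 0.06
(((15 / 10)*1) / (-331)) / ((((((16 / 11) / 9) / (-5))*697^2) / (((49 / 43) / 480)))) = 4851 / 7080467964928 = 0.00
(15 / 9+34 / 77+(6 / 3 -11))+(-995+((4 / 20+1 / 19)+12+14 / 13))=-282021973 / 285285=-988.56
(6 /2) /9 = 1 /3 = 0.33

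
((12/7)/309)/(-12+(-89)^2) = 4/5702389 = 0.00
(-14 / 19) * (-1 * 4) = 56 / 19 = 2.95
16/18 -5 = -37/9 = -4.11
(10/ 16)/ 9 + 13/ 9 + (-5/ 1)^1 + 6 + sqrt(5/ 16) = 3.07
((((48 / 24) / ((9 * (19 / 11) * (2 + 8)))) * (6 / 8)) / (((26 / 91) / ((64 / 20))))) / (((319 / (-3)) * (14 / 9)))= -9 / 13775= -0.00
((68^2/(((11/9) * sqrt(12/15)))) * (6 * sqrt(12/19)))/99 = 27744 * sqrt(285)/2299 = 203.73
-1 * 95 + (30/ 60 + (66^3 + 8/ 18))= 287401.94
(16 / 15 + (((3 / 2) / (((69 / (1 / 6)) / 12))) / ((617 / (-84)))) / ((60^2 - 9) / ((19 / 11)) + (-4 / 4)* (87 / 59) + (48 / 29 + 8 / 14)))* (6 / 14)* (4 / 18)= 1131153190724 / 11134818931635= 0.10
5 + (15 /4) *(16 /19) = 155 /19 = 8.16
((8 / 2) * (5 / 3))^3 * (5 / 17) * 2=80000 / 459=174.29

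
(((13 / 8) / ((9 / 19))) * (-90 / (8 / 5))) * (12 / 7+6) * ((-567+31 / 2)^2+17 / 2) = -202844804175 / 448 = -452778580.75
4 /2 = 2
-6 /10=-3 /5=-0.60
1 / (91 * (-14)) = -0.00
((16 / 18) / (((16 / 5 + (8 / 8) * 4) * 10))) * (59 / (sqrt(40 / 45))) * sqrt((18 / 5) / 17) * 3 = 59 * sqrt(85) / 510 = 1.07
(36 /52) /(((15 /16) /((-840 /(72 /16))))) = -1792 /13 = -137.85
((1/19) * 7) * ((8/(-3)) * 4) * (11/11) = -224/57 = -3.93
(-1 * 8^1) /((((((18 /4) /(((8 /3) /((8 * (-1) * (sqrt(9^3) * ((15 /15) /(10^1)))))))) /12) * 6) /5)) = 1600 /729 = 2.19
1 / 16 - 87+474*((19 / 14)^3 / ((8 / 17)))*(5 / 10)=25726459 / 21952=1171.94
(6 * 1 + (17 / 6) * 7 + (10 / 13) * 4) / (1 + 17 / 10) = 10.71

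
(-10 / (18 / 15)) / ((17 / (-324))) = 2700 / 17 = 158.82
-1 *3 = -3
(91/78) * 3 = 7/2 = 3.50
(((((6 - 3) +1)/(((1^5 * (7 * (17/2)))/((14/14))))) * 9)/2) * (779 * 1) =28044/119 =235.66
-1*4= -4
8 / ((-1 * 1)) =-8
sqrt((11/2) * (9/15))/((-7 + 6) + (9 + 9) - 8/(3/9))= -sqrt(330)/70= -0.26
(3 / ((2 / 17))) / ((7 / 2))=51 / 7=7.29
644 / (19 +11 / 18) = 11592 / 353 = 32.84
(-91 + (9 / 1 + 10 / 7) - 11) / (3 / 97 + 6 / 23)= -1430071 / 4557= -313.82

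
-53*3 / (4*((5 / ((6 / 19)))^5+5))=-309096 / 7737848255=-0.00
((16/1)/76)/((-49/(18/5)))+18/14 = 5913/4655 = 1.27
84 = 84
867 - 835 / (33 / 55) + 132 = -1178 / 3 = -392.67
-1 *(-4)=4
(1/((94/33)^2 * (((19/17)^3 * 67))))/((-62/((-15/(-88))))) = -7295805/2014062712768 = -0.00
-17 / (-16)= 17 / 16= 1.06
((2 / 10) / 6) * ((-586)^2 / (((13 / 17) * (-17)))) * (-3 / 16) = 85849 / 520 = 165.09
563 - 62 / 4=1095 / 2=547.50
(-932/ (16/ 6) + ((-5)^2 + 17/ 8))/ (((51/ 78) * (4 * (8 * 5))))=-33527/ 10880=-3.08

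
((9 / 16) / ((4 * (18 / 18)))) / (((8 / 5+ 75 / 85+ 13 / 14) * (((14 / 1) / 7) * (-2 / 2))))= -595 / 28864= -0.02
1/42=0.02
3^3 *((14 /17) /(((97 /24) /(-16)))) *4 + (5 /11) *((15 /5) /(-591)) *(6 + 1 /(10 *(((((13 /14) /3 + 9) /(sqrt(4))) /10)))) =-352.11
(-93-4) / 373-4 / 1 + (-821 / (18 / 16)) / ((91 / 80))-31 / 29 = -5730894916 / 8859123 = -646.89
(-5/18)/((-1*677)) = 5/12186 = 0.00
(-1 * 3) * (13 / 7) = -39 / 7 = -5.57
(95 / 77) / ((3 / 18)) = 570 / 77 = 7.40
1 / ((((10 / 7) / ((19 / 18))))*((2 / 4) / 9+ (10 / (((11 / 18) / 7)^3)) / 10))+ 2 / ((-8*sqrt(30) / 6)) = 177023 / 360080990-sqrt(30) / 20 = -0.27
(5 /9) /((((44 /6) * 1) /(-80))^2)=8000 /121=66.12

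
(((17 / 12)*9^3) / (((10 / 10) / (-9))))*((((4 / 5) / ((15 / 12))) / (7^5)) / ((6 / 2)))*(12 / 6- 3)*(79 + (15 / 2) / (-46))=89886429 / 9664025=9.30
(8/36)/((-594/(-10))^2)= 50/793881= 0.00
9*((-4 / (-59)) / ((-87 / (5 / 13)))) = -60 / 22243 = -0.00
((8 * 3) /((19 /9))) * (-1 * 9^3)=-157464 /19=-8287.58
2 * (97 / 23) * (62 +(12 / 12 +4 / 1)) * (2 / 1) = 25996 / 23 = 1130.26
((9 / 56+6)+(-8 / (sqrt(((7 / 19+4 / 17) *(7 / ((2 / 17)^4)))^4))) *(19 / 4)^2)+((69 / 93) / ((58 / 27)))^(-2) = 224214107416663943879 / 15416632111832569800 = 14.54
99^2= 9801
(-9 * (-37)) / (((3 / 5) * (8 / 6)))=1665 / 4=416.25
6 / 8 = 3 / 4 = 0.75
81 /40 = 2.02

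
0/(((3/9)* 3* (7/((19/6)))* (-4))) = 0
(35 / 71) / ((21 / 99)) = 165 / 71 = 2.32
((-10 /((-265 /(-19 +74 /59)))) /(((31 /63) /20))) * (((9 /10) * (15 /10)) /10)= -1780947 /484685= -3.67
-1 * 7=-7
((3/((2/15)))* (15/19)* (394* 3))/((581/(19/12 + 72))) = 117416925/44156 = 2659.14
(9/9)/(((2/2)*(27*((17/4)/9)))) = 0.08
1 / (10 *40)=1 / 400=0.00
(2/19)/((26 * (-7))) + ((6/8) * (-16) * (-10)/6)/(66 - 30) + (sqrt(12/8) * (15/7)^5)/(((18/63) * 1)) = 8636/15561 + 759375 * sqrt(6)/9604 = 194.23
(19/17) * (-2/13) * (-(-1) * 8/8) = -38/221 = -0.17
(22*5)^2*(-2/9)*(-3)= 24200/3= 8066.67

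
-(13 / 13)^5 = -1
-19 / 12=-1.58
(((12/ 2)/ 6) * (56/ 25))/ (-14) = -4/ 25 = -0.16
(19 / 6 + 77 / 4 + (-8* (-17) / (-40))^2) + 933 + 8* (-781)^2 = 1464196493 / 300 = 4880654.98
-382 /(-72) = 191 /36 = 5.31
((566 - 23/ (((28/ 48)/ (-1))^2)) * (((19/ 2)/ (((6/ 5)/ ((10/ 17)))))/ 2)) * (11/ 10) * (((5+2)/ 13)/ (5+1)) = 12760495/ 111384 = 114.56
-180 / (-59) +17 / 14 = 3523 / 826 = 4.27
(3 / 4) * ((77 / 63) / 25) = 11 / 300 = 0.04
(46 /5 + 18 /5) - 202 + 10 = -896 /5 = -179.20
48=48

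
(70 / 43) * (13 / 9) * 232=211120 / 387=545.53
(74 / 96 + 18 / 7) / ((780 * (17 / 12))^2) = 1123 / 410264400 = 0.00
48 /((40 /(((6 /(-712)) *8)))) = -36 /445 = -0.08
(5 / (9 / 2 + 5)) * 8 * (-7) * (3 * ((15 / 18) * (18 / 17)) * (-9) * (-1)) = -226800 / 323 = -702.17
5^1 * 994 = 4970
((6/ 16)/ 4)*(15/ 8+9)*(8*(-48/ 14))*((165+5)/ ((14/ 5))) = -332775/ 196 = -1697.83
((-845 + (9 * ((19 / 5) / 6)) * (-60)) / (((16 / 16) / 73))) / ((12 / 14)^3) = -29721293 / 216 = -137598.58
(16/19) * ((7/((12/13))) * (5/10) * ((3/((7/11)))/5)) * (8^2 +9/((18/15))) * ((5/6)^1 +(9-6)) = 470327/570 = 825.14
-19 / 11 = -1.73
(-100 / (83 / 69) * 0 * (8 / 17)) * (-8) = 0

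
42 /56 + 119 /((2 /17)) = 1012.25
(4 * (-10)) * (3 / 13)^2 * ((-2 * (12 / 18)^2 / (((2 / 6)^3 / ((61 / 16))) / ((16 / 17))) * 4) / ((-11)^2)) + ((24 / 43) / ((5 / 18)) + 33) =3069887991 / 74741095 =41.07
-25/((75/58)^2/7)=-23548/225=-104.66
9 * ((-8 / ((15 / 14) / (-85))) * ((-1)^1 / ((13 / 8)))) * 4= -14060.31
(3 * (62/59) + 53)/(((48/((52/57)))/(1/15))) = 43069/605340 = 0.07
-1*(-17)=17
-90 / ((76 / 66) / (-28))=41580 / 19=2188.42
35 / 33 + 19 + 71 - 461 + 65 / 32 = -388511 / 1056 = -367.91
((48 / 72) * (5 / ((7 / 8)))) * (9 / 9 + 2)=11.43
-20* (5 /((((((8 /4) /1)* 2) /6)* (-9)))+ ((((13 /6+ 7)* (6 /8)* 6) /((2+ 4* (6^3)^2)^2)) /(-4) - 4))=3672904190785 /37995560592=96.67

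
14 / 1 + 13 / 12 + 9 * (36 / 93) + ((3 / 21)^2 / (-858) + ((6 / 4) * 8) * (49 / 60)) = 28.37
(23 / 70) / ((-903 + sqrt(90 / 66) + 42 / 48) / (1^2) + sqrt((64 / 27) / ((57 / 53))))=173052 / (35 * (-13575177 + 1368 * sqrt(165) + 704 * sqrt(1007)))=-0.00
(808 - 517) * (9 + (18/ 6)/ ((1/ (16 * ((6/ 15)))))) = 41031/ 5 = 8206.20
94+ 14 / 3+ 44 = 142.67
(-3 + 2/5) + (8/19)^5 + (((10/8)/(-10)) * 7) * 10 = -561419113/49521980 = -11.34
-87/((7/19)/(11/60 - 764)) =3607397/20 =180369.85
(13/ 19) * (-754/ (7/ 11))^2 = 894275668/ 931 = 960553.89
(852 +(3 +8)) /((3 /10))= 8630 /3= 2876.67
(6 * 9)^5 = 459165024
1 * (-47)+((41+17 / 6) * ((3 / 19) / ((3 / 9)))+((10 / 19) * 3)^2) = -17143 / 722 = -23.74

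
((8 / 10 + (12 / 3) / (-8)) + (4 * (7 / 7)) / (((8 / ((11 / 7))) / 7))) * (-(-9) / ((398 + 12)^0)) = 261 / 5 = 52.20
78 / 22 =39 / 11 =3.55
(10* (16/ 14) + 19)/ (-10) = -213/ 70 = -3.04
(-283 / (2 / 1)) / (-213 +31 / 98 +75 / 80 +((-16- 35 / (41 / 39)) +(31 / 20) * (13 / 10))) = 113709400 / 208151571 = 0.55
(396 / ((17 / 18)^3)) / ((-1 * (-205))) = 2309472 / 1007165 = 2.29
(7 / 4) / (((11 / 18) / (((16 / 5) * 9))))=4536 / 55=82.47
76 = 76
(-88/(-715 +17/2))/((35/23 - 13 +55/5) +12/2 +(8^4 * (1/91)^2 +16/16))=16760744/944136927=0.02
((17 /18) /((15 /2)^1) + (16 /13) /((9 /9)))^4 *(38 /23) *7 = 8549076794082986 /218190742014375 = 39.18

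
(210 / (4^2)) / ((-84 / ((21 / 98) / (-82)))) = 15 / 36736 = 0.00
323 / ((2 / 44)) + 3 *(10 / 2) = 7121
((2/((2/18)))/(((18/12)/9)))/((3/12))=432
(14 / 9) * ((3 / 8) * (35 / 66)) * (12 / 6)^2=245 / 198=1.24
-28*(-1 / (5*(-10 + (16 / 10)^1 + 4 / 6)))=-21 / 29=-0.72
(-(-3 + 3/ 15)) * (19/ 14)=19/ 5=3.80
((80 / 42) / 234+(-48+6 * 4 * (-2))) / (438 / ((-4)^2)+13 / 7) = -1886816 / 574587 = -3.28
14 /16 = 7 /8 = 0.88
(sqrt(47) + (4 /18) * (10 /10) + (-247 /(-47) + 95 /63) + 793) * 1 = sqrt(47) + 2368757 /2961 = 806.84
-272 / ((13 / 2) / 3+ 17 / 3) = -34.72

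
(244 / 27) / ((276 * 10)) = 61 / 18630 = 0.00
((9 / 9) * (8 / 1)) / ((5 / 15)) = 24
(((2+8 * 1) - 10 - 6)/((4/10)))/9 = -5/3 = -1.67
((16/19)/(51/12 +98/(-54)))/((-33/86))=-49536/54967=-0.90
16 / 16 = 1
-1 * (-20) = 20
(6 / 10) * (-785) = -471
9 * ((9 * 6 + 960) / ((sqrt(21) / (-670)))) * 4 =-5337103.33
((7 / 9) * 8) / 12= 14 / 27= 0.52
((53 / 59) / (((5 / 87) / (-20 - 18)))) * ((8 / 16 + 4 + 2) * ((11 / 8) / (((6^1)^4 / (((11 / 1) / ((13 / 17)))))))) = -60070571 / 1019520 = -58.92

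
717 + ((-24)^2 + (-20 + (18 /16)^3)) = 652505 /512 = 1274.42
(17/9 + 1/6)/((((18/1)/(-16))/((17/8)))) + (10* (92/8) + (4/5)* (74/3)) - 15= 93839/810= 115.85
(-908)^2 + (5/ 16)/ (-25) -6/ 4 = 65956999/ 80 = 824462.49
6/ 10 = 3/ 5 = 0.60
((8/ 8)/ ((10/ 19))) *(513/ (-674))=-1.45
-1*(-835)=835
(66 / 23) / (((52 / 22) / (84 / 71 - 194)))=-4969470 / 21229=-234.09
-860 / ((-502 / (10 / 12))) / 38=1075 / 28614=0.04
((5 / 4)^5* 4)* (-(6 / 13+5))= -221875 / 3328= -66.67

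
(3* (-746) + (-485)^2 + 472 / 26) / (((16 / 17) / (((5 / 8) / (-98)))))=-257470695 / 163072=-1578.88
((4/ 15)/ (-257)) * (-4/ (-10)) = -8/ 19275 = -0.00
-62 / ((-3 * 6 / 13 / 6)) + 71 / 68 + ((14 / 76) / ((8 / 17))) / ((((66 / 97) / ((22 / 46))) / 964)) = 95380025 / 178296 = 534.95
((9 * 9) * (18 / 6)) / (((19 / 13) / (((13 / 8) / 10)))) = 41067 / 1520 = 27.02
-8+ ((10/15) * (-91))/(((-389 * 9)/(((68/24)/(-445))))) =-112173587/14021505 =-8.00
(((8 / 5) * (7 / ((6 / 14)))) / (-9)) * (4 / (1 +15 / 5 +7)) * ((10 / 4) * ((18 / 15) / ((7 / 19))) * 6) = -8512 / 165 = -51.59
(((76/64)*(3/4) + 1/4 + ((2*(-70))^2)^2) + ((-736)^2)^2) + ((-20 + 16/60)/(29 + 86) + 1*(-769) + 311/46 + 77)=32437586216782981/110400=293818715731.73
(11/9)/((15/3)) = 11/45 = 0.24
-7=-7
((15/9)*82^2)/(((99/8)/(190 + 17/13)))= 222967840/1287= 173246.18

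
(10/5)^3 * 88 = 704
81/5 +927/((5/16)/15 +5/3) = 8483/15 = 565.53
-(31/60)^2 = -961/3600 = -0.27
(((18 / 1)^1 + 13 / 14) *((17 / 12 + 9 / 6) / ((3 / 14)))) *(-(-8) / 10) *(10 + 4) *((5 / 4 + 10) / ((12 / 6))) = 64925 / 4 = 16231.25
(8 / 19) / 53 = 8 / 1007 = 0.01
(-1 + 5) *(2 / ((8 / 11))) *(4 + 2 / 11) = 46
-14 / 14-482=-483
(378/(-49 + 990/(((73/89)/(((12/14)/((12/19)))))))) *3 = 289737/406003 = 0.71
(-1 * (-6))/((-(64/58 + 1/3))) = -522/125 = -4.18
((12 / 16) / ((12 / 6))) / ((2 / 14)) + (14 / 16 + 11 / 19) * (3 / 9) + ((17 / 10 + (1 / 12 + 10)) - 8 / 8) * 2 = 9377 / 380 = 24.68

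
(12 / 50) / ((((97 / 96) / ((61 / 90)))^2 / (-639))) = -405797376 / 5880625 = -69.01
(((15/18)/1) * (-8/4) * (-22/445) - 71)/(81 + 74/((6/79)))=-18935/281774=-0.07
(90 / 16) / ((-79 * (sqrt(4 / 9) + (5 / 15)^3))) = -0.10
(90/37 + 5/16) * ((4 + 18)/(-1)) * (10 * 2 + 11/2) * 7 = -6381375/592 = -10779.35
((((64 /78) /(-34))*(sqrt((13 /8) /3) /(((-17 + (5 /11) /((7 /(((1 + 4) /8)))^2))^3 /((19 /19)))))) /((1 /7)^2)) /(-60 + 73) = 8045671356563456*sqrt(78) /5211387577312428786651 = 0.00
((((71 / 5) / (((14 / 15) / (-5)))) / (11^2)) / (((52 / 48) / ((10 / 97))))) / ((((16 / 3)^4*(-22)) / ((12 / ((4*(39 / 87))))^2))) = 9794096775 / 65062061768704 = 0.00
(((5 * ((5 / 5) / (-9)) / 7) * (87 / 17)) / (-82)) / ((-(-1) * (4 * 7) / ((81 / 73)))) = 3915 / 19945352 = 0.00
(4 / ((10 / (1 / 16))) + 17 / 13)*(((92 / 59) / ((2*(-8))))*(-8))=15939 / 15340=1.04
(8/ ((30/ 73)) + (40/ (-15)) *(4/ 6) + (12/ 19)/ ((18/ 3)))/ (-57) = -0.31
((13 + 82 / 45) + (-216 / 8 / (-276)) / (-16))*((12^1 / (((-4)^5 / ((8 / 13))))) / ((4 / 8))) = -981419 / 4592640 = -0.21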